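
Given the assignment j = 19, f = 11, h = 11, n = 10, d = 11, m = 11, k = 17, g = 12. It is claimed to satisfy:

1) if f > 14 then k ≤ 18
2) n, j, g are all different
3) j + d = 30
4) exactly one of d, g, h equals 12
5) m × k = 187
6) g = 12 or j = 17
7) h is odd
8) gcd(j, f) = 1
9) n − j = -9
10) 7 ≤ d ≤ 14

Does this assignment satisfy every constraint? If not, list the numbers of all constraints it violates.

Yes — all constraints hold.

1) f = 11, not > 14; antecedent false, conditional vacuously true — OK.
2) values 10, 19, 12 are pairwise distinct — OK.
3) j + d = 19 + 11 = 30 — OK.
4) d=11, g=12, h=11; 1 of them equals 12 — OK.
5) m × k = 11 × 17 = 187 — OK.
6) g = 12 = 12 (first disjunct) — OK.
7) h = 11 is odd — OK.
8) gcd(19, 11) = 1 — OK.
9) n − j = 10 − 19 = -9 — OK.
10) d = 11 lies in [7, 14] — OK.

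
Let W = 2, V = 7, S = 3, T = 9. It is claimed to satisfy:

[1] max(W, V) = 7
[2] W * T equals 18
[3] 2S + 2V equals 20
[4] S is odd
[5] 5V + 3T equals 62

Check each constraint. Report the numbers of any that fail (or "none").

Yes — all constraints hold.

[1] max(2, 7) = 7 — satisfied.
[2] W * T = 2 * 9 = 18 — satisfied.
[3] 2S + 2V = 2(3) + 2(7) = 20 — satisfied.
[4] S = 3 is odd — satisfied.
[5] 5V + 3T = 5(7) + 3(9) = 62 — satisfied.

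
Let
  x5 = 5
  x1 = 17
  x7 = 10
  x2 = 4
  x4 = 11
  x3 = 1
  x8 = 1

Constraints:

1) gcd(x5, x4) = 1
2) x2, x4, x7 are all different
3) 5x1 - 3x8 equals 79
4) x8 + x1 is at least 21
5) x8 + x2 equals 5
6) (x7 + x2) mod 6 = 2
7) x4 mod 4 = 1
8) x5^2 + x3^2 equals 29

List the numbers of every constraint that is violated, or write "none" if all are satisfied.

The assignment fails constraints 3, 4, 7, 8.

1) gcd(5, 11) = 1 — satisfied.
2) values 4, 11, 10 are pairwise distinct — satisfied.
3) 5x1 - 3x8 = 5(17) - 3(1) = 82, not 79 — violated.
4) x8 + x1 = 1 + 17 = 18; 18 < 21, bound 21 not met — violated.
5) x8 + x2 = 1 + 4 = 5 — satisfied.
6) x7 + x2 = 14; 14 mod 6 = 2 — satisfied.
7) 11 mod 4 = 3, not 1 — violated.
8) x5^2 + x3^2 = 5^2 + 1^2 = 25 + 1 = 26, not 29 — violated.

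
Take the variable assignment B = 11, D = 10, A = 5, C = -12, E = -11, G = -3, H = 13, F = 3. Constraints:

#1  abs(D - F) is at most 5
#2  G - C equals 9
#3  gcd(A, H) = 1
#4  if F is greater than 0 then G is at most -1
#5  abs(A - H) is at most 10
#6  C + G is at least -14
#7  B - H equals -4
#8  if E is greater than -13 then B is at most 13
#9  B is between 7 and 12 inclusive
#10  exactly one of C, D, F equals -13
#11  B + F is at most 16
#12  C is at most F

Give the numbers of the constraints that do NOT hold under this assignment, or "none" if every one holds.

No — constraints 1, 6, 7, 10 are not satisfied.

#1 abs(10 - 3) = 7; 7 > 5, exceeds bound 5  FAIL
#2 G - C = -3 - (-12) = 9  OK
#3 gcd(5, 13) = 1  OK
#4 F = 3 > 0, so we need G ≤ -1; G = -3 ≤ -1  OK
#5 abs(5 - 13) = 8; 8 ≤ 10  OK
#6 C + G = -12 + (-3) = -15; -15 < -14, bound -14 not met  FAIL
#7 B - H = 11 - 13 = -2, not -4  FAIL
#8 E = -11 > -13, so we need B ≤ 13; B = 11 ≤ 13  OK
#9 B = 11 lies in [7, 12]  OK
#10 C=-12, D=10, F=3; 0 of them equal -13, not exactly one  FAIL
#11 B + F = 11 + 3 = 14; 14 ≤ 16  OK
#12 C = -12, F = 3; -12 ≤ 3  OK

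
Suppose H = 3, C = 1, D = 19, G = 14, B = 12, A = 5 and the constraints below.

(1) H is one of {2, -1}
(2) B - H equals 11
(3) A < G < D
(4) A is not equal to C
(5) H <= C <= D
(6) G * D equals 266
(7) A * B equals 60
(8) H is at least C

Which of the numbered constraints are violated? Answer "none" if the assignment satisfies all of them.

(1) H = 3 is not in {2, -1} — violated.
(2) B - H = 12 - 3 = 9, not 11 — violated.
(3) values 5 < 14 < 19 — satisfied.
(4) A = 5, C = 1; distinct — satisfied.
(5) values 3, 1, 19; H = 3 is not <= C = 1 — violated.
(6) G * D = 14 * 19 = 266 — satisfied.
(7) A * B = 5 * 12 = 60 — satisfied.
(8) H = 3, C = 1; 3 ≥ 1 — satisfied.

Constraints 1, 2, 5 are violated.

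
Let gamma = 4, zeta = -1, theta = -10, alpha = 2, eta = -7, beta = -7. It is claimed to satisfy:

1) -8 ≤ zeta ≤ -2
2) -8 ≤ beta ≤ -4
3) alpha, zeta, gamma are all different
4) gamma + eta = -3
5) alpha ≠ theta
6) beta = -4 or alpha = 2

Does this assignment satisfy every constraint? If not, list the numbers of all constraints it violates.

The assignment fails constraint 1.

1) zeta = -1 is outside [-8, -2]  no
2) beta = -7 lies in [-8, -4]  yes
3) values 2, -1, 4 are pairwise distinct  yes
4) gamma + eta = 4 + (-7) = -3  yes
5) alpha = 2, theta = -10; distinct  yes
6) beta = -7 ≠ -4, but alpha = 2 = 2 (second disjunct)  yes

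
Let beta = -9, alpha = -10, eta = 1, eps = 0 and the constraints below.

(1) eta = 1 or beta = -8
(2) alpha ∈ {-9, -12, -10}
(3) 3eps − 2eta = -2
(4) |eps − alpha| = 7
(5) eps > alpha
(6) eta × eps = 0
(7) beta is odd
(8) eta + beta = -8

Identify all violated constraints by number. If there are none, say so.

Constraint 4 does not hold.

(1) eta = 1 = 1 (first disjunct) — OK.
(2) alpha = -10 is in {-9, -12, -10} — OK.
(3) 3eps − 2eta = 3(0) − 2(1) = -2 — OK.
(4) |0 − (-10)| = 10, not 7 — violated.
(5) eps = 0, alpha = -10; 0 > -10 — OK.
(6) eta × eps = 1 × 0 = 0 — OK.
(7) beta = -9 is odd — OK.
(8) eta + beta = 1 + (-9) = -8 — OK.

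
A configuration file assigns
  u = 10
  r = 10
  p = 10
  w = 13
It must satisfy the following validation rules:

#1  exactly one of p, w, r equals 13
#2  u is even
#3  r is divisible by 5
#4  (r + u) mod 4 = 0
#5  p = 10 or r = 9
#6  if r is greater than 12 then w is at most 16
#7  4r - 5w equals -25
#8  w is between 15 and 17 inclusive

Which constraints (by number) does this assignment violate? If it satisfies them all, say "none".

The assignment fails constraint 8.

#1 p=10, w=13, r=10; 1 of them equals 13  ✓
#2 u = 10 is even  ✓
#3 10 / 5 = 2, so 5 divides 10  ✓
#4 r + u = 20; 20 mod 4 = 0  ✓
#5 p = 10 = 10 (first disjunct)  ✓
#6 r = 10, not > 12; antecedent false, conditional vacuously true  ✓
#7 4r - 5w = 4(10) - 5(13) = -25  ✓
#8 w = 13 is outside [15, 17]  ✗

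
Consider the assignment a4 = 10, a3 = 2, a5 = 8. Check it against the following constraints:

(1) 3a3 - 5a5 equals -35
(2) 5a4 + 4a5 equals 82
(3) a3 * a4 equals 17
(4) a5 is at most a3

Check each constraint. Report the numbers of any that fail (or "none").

The assignment fails constraints 1, 3, 4.

(1) 3a3 - 5a5 = 3(2) - 5(8) = -34, not -35  no
(2) 5a4 + 4a5 = 5(10) + 4(8) = 82  yes
(3) a3 * a4 = 2 * 10 = 20, not 17  no
(4) a5 = 8, a3 = 2; 8 > 2 (want ≤)  no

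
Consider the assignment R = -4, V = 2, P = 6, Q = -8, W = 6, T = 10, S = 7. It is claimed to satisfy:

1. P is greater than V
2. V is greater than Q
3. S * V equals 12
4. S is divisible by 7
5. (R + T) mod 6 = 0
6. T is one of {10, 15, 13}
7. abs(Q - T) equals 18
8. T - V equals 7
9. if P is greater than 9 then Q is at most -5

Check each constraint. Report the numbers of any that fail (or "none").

Constraints 3, 8 are violated.

1. P = 6, V = 2; 6 > 2 — satisfied.
2. V = 2, Q = -8; 2 > -8 — satisfied.
3. S * V = 7 * 2 = 14, not 12 — violated.
4. 7 / 7 = 1, so 7 divides 7 — satisfied.
5. R + T = 6; 6 mod 6 = 0 — satisfied.
6. T = 10 is in {10, 15, 13} — satisfied.
7. abs(-8 - 10) = 18 — satisfied.
8. T - V = 10 - 2 = 8, not 7 — violated.
9. P = 6, not > 9; antecedent false, conditional vacuously true — satisfied.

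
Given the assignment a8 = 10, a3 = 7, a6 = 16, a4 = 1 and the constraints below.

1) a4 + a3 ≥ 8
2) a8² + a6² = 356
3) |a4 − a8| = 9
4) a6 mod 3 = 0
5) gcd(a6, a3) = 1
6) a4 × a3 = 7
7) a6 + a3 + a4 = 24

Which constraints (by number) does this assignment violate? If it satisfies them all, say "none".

1) a4 + a3 = 1 + 7 = 8; 8 ≥ 8 — holds.
2) a8² + a6² = 10² + 16² = 100 + 256 = 356 — holds.
3) |1 − 10| = 9 — holds.
4) 16 mod 3 = 1, not 0 — fails.
5) gcd(16, 7) = 1 — holds.
6) a4 × a3 = 1 × 7 = 7 — holds.
7) a6 + a3 + a4 = 16 + 7 + 1 = 24 — holds.

Constraint 4 is violated.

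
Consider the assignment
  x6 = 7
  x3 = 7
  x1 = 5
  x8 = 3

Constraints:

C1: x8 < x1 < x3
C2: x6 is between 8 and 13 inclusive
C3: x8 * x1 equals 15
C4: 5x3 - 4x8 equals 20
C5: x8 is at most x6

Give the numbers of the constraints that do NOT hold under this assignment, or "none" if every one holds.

Constraints 2 and 4 do not hold.

C1: values 3 < 5 < 7 — satisfied.
C2: x6 = 7 is outside [8, 13] — violated.
C3: x8 * x1 = 3 * 5 = 15 — satisfied.
C4: 5x3 - 4x8 = 5(7) - 4(3) = 23, not 20 — violated.
C5: x8 = 3, x6 = 7; 3 ≤ 7 — satisfied.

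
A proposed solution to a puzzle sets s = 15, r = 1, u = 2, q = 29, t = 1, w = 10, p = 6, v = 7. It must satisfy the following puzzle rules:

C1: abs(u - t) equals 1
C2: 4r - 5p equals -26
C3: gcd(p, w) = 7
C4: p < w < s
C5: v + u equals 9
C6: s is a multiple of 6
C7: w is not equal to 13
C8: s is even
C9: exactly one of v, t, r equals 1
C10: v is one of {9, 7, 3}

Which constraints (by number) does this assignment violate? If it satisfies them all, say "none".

Constraints 3, 6, 8, 9 do not hold.

C1: abs(2 - 1) = 1  yes
C2: 4r - 5p = 4(1) - 5(6) = -26  yes
C3: gcd(6, 10) = 2, not 7  no
C4: values 6 < 10 < 15  yes
C5: v + u = 7 + 2 = 9  yes
C6: 15 = 6*2 + 3, so 6 does not divide 15  no
C7: w = 10, and 10 ≠ 13  yes
C8: s = 15 is odd  no
C9: v=7, t=1, r=1; 2 of them equal 1, not exactly one  no
C10: v = 7 is in {9, 7, 3}  yes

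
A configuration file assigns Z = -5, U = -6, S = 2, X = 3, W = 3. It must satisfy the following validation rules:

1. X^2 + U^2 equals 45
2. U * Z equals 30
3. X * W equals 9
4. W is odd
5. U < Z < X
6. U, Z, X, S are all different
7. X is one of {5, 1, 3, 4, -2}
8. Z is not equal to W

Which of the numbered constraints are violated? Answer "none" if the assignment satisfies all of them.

No violations.

1. X^2 + U^2 = 3^2 + (-6)^2 = 9 + 36 = 45  yes
2. U * Z = -6 * (-5) = 30  yes
3. X * W = 3 * 3 = 9  yes
4. W = 3 is odd  yes
5. values -6 < -5 < 3  yes
6. values -6, -5, 3, 2 are pairwise distinct  yes
7. X = 3 is in {5, 1, 3, 4, -2}  yes
8. Z = -5, W = 3; distinct  yes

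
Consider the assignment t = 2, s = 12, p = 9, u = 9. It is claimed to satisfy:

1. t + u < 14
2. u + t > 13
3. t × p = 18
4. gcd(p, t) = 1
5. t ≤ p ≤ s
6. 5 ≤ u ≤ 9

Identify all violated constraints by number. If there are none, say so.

1. t + u = 2 + 9 = 11; 11 < 14  true
2. u + t = 9 + 2 = 11; 11 ≤ 13, bound 13 not met  false
3. t × p = 2 × 9 = 18  true
4. gcd(9, 2) = 1  true
5. values 2 ≤ 9 ≤ 12  true
6. u = 9 lies in [5, 9]  true

Constraint 2 does not hold.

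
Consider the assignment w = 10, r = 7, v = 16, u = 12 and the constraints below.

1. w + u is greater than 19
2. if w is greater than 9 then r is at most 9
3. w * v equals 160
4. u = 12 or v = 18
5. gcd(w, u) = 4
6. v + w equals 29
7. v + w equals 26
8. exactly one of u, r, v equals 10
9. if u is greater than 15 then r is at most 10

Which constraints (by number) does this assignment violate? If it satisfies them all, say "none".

1. w + u = 10 + 12 = 22; 22 > 19 — holds.
2. w = 10 > 9, so we need r ≤ 9; r = 7 ≤ 9 — holds.
3. w * v = 10 * 16 = 160 — holds.
4. u = 12 = 12 (first disjunct) — holds.
5. gcd(10, 12) = 2, not 4 — fails.
6. v + w = 16 + 10 = 26, not 29 — fails.
7. v + w = 16 + 10 = 26 — holds.
8. u=12, r=7, v=16; 0 of them equal 10, not exactly one — fails.
9. u = 12, not > 15; antecedent false, conditional vacuously true — holds.

Constraints 5, 6, and 8 do not hold.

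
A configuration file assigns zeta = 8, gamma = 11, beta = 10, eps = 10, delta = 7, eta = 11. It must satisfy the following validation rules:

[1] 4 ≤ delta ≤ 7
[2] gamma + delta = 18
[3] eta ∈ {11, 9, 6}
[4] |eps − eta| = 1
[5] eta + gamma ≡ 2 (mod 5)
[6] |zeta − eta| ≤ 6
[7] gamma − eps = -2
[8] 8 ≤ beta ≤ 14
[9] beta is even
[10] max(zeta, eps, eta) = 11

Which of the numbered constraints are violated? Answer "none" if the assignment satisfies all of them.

Constraint 7 does not hold.

[1] delta = 7 lies in [4, 7]  ✓
[2] gamma + delta = 11 + 7 = 18  ✓
[3] eta = 11 is in {11, 9, 6}  ✓
[4] |10 − 11| = 1  ✓
[5] eta + gamma = 22; 22 mod 5 = 2  ✓
[6] |8 − 11| = 3; 3 ≤ 6  ✓
[7] gamma − eps = 11 − 10 = 1, not -2  ✗
[8] beta = 10 lies in [8, 14]  ✓
[9] beta = 10 is even  ✓
[10] max(8, 10, 11) = 11  ✓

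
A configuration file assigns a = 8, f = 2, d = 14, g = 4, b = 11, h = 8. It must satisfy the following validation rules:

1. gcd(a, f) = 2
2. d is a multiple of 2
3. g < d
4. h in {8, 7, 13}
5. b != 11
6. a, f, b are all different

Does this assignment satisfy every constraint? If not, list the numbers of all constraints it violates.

No — constraint 5 is not satisfied.

1. gcd(8, 2) = 2  yes
2. 14 / 2 = 7, so 2 divides 14  yes
3. g = 4, d = 14; 4 < 14  yes
4. h = 8 is in {8, 7, 13}  yes
5. b = 11, but 11 is required to differ  no
6. values 8, 2, 11 are pairwise distinct  yes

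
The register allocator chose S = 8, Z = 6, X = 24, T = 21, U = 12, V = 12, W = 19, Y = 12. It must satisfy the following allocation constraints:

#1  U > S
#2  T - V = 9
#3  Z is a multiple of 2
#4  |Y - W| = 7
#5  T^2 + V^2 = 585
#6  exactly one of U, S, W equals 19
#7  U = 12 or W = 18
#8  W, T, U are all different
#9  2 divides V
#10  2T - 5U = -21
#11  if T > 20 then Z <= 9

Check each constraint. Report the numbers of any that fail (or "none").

#1 U = 12, S = 8; 12 > 8 — holds.
#2 T - V = 21 - 12 = 9 — holds.
#3 6 / 2 = 3, so 2 divides 6 — holds.
#4 |12 - 19| = 7 — holds.
#5 T^2 + V^2 = 21^2 + 12^2 = 441 + 144 = 585 — holds.
#6 U=12, S=8, W=19; 1 of them equals 19 — holds.
#7 U = 12 = 12 (first disjunct) — holds.
#8 values 19, 21, 12 are pairwise distinct — holds.
#9 12 / 2 = 6, so 2 divides 12 — holds.
#10 2T - 5U = 2(21) - 5(12) = -18, not -21 — fails.
#11 T = 21 > 20, so we need Z ≤ 9; Z = 6 ≤ 9 — holds.

Violated: 10.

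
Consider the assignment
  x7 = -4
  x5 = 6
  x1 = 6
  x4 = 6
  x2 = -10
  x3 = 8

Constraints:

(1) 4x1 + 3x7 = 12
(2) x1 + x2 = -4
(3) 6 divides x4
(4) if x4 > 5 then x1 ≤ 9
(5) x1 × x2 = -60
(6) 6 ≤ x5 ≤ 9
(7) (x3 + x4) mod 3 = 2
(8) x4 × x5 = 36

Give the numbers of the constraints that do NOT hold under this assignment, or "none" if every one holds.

(1) 4x1 + 3x7 = 4(6) + 3(-4) = 12 — satisfied.
(2) x1 + x2 = 6 + (-10) = -4 — satisfied.
(3) 6 / 6 = 1, so 6 divides 6 — satisfied.
(4) x4 = 6 > 5, so we need x1 ≤ 9; x1 = 6 ≤ 9 — satisfied.
(5) x1 × x2 = 6 × (-10) = -60 — satisfied.
(6) x5 = 6 lies in [6, 9] — satisfied.
(7) x3 + x4 = 14; 14 mod 3 = 2 — satisfied.
(8) x4 × x5 = 6 × 6 = 36 — satisfied.

Yes — all constraints hold.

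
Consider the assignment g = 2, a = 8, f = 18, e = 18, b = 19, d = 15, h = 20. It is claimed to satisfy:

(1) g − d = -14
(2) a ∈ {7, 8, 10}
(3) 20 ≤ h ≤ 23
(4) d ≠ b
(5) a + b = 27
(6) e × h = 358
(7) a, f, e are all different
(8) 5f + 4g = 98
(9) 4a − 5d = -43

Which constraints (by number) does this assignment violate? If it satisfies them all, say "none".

The assignment fails constraints 1, 6, and 7.

(1) g − d = 2 − 15 = -13, not -14 — violated.
(2) a = 8 is in {7, 8, 10} — satisfied.
(3) h = 20 lies in [20, 23] — satisfied.
(4) d = 15, b = 19; distinct — satisfied.
(5) a + b = 8 + 19 = 27 — satisfied.
(6) e × h = 18 × 20 = 360, not 358 — violated.
(7) f = e = 18, not all different — violated.
(8) 5f + 4g = 5(18) + 4(2) = 98 — satisfied.
(9) 4a − 5d = 4(8) − 5(15) = -43 — satisfied.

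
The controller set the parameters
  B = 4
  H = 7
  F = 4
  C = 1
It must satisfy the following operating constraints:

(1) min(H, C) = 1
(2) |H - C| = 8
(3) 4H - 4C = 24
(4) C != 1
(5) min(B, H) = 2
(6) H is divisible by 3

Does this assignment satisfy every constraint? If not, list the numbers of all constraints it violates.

(1) min(7, 1) = 1 — satisfied.
(2) |7 - 1| = 6, not 8 — violated.
(3) 4H - 4C = 4(7) - 4(1) = 24 — satisfied.
(4) C = 1, but 1 is required to differ — violated.
(5) min(4, 7) = 4, not 2 — violated.
(6) 7 = 3*2 + 1, so 3 does not divide 7 — violated.

Violated: 2, 4, 5, and 6.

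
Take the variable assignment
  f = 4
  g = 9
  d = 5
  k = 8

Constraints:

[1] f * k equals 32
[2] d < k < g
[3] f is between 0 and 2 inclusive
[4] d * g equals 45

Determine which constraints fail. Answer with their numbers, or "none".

[1] f * k = 4 * 8 = 32 — holds.
[2] values 5 < 8 < 9 — holds.
[3] f = 4 is outside [0, 2] — fails.
[4] d * g = 5 * 9 = 45 — holds.

The assignment fails constraint 3.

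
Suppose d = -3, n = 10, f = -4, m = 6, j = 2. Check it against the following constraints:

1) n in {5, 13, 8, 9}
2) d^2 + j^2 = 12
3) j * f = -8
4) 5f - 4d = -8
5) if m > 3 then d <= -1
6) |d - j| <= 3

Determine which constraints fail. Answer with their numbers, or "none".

Violated: 1, 2, and 6.

1) n = 10 is not in {5, 13, 8, 9}  fails
2) d^2 + j^2 = (-3)^2 + 2^2 = 9 + 4 = 13, not 12  fails
3) j * f = 2 * (-4) = -8  holds
4) 5f - 4d = 5(-4) - 4(-3) = -8  holds
5) m = 6 > 3, so we need d ≤ -1; d = -3 ≤ -1  holds
6) |-3 - 2| = 5; 5 > 3, exceeds bound 3  fails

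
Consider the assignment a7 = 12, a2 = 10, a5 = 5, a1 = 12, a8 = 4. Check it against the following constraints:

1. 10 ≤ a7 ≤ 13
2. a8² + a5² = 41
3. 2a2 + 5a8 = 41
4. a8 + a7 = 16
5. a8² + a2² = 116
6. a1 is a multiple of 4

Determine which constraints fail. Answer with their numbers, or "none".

1. a7 = 12 lies in [10, 13]  OK
2. a8² + a5² = 4² + 5² = 16 + 25 = 41  OK
3. 2a2 + 5a8 = 2(10) + 5(4) = 40, not 41  FAIL
4. a8 + a7 = 4 + 12 = 16  OK
5. a8² + a2² = 4² + 10² = 16 + 100 = 116  OK
6. 12 / 4 = 3, so 4 divides 12  OK

Constraint 3 is violated.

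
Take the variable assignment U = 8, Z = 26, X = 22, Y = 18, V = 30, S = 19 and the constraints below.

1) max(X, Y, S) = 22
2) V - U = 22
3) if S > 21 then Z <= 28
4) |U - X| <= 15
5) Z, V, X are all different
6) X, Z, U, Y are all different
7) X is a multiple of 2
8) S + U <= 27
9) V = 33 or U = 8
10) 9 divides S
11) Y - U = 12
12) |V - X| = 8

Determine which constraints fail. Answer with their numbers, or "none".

The assignment fails constraints 10 and 11.

1) max(22, 18, 19) = 22  ✔
2) V - U = 30 - 8 = 22  ✔
3) S = 19, not > 21; antecedent false, conditional vacuously true  ✔
4) |8 - 22| = 14; 14 ≤ 15  ✔
5) values 26, 30, 22 are pairwise distinct  ✔
6) values 22, 26, 8, 18 are pairwise distinct  ✔
7) 22 / 2 = 11, so 2 divides 22  ✔
8) S + U = 19 + 8 = 27; 27 ≤ 27  ✔
9) V = 30 ≠ 33, but U = 8 = 8 (second disjunct)  ✔
10) 19 = 9*2 + 1, so 9 does not divide 19  ✘
11) Y - U = 18 - 8 = 10, not 12  ✘
12) |30 - 22| = 8  ✔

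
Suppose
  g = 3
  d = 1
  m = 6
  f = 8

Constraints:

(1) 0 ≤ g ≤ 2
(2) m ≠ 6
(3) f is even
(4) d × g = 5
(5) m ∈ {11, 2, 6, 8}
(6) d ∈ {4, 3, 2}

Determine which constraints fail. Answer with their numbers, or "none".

Violated: 1, 2, 4, 6.

(1) g = 3 is outside [0, 2] — violated.
(2) m = 6, but 6 is required to differ — violated.
(3) f = 8 is even — satisfied.
(4) d × g = 1 × 3 = 3, not 5 — violated.
(5) m = 6 is in {11, 2, 6, 8} — satisfied.
(6) d = 1 is not in {4, 3, 2} — violated.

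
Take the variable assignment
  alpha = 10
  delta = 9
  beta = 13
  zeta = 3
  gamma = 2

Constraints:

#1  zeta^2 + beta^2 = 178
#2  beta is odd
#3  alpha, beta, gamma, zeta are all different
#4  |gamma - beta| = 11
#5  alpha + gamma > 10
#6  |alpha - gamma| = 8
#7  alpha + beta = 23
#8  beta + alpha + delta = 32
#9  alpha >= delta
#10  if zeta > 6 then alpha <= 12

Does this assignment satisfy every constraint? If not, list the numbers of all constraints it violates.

#1 zeta^2 + beta^2 = 3^2 + 13^2 = 9 + 169 = 178  OK
#2 beta = 13 is odd  OK
#3 values 10, 13, 2, 3 are pairwise distinct  OK
#4 |2 - 13| = 11  OK
#5 alpha + gamma = 10 + 2 = 12; 12 > 10  OK
#6 |10 - 2| = 8  OK
#7 alpha + beta = 10 + 13 = 23  OK
#8 beta + alpha + delta = 13 + 10 + 9 = 32  OK
#9 alpha = 10, delta = 9; 10 ≥ 9  OK
#10 zeta = 3, not > 6; antecedent false, conditional vacuously true  OK

All constraints are satisfied.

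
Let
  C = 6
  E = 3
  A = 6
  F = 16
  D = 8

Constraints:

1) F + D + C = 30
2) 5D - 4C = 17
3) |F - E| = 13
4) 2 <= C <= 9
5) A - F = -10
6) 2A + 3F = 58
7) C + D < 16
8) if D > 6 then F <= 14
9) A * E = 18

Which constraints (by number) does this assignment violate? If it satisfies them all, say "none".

1) F + D + C = 16 + 8 + 6 = 30 — holds.
2) 5D - 4C = 5(8) - 4(6) = 16, not 17 — fails.
3) |16 - 3| = 13 — holds.
4) C = 6 lies in [2, 9] — holds.
5) A - F = 6 - 16 = -10 — holds.
6) 2A + 3F = 2(6) + 3(16) = 60, not 58 — fails.
7) C + D = 6 + 8 = 14; 14 < 16 — holds.
8) D = 8 > 6, so we need F ≤ 14; but F = 16 > 14 — fails.
9) A * E = 6 * 3 = 18 — holds.

Constraints 2, 6, 8 are violated.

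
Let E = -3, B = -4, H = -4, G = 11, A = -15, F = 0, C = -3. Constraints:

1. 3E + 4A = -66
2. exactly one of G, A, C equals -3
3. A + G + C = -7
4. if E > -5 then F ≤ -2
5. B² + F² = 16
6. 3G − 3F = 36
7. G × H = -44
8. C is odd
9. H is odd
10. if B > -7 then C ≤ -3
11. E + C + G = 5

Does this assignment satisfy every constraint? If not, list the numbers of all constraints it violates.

1. 3E + 4A = 3(-3) + 4(-15) = -69, not -66 — violated.
2. G=11, A=-15, C=-3; 1 of them equals -3 — satisfied.
3. A + G + C = -15 + 11 + (-3) = -7 — satisfied.
4. E = -3 > -5, so we need F ≤ -2; but F = 0 > -2 — violated.
5. B² + F² = (-4)² + 0² = 16 + 0 = 16 — satisfied.
6. 3G − 3F = 3(11) − 3(0) = 33, not 36 — violated.
7. G × H = 11 × (-4) = -44 — satisfied.
8. C = -3 is odd — satisfied.
9. H = -4 is even — violated.
10. B = -4 > -7, so we need C ≤ -3; C = -3 ≤ -3 — satisfied.
11. E + C + G = -3 + (-3) + 11 = 5 — satisfied.

No — constraints 1, 4, 6, and 9 are not satisfied.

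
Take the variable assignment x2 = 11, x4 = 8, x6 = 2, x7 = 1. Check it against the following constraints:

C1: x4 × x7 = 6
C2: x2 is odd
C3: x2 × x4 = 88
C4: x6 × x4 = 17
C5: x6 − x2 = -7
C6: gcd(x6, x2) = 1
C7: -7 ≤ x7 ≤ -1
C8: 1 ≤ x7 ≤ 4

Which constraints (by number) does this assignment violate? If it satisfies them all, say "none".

Violated: 1, 4, 5, and 7.

C1: x4 × x7 = 8 × 1 = 8, not 6 — fails.
C2: x2 = 11 is odd — holds.
C3: x2 × x4 = 11 × 8 = 88 — holds.
C4: x6 × x4 = 2 × 8 = 16, not 17 — fails.
C5: x6 − x2 = 2 − 11 = -9, not -7 — fails.
C6: gcd(2, 11) = 1 — holds.
C7: x7 = 1 is outside [-7, -1] — fails.
C8: x7 = 1 lies in [1, 4] — holds.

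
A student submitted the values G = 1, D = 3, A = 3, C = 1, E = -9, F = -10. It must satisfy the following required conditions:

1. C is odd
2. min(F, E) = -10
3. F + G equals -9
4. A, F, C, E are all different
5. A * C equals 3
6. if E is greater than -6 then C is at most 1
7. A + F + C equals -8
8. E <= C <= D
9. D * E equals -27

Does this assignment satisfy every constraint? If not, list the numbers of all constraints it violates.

1. C = 1 is odd  ✓
2. min(-10, -9) = -10  ✓
3. F + G = -10 + 1 = -9  ✓
4. values 3, -10, 1, -9 are pairwise distinct  ✓
5. A * C = 3 * 1 = 3  ✓
6. E = -9, not > -6; antecedent false, conditional vacuously true  ✓
7. A + F + C = 3 + (-10) + 1 = -6, not -8  ✗
8. values -9 <= 1 <= 3  ✓
9. D * E = 3 * (-9) = -27  ✓

Constraint 7 does not hold.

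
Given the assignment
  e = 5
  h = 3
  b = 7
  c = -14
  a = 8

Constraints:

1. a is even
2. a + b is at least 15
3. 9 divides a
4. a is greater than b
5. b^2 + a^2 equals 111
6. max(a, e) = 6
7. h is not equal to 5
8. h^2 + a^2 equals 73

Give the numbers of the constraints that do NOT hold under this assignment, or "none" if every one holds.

Constraints 3, 5, and 6 do not hold.

1. a = 8 is even  ✔
2. a + b = 8 + 7 = 15; 15 ≥ 15  ✔
3. 8 = 9*0 + 8, so 9 does not divide 8  ✘
4. a = 8, b = 7; 8 > 7  ✔
5. b^2 + a^2 = 7^2 + 8^2 = 49 + 64 = 113, not 111  ✘
6. max(8, 5) = 8, not 6  ✘
7. h = 3, and 3 ≠ 5  ✔
8. h^2 + a^2 = 3^2 + 8^2 = 9 + 64 = 73  ✔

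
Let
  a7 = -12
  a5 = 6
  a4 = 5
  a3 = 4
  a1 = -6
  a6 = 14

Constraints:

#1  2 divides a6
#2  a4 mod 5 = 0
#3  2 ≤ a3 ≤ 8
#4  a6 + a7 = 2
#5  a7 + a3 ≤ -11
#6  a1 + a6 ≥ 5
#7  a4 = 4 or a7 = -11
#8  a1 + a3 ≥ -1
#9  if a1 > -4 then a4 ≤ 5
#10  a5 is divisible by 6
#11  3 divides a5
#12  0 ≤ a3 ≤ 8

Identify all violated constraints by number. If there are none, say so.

Constraints 5, 7, and 8 do not hold.

#1 14 / 2 = 7, so 2 divides 14 — holds.
#2 5 mod 5 = 0 — holds.
#3 a3 = 4 lies in [2, 8] — holds.
#4 a6 + a7 = 14 + (-12) = 2 — holds.
#5 a7 + a3 = -12 + 4 = -8; -8 > -11, bound -11 not met — fails.
#6 a1 + a6 = -6 + 14 = 8; 8 ≥ 5 — holds.
#7 a4 = 5 ≠ 4 and a7 = -12 ≠ -11; both disjuncts false — fails.
#8 a1 + a3 = -6 + 4 = -2; -2 < -1, bound -1 not met — fails.
#9 a1 = -6, not > -4; antecedent false, conditional vacuously true — holds.
#10 6 / 6 = 1, so 6 divides 6 — holds.
#11 6 / 3 = 2, so 3 divides 6 — holds.
#12 a3 = 4 lies in [0, 8] — holds.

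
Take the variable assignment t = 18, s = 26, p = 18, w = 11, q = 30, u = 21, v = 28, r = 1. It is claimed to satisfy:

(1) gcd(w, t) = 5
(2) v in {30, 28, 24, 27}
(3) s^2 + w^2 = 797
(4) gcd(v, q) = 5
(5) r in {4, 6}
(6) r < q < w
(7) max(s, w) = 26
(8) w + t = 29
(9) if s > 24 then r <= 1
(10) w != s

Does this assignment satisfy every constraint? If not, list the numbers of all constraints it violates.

Constraints 1, 4, 5, 6 do not hold.

(1) gcd(11, 18) = 1, not 5 — does not hold.
(2) v = 28 is in {30, 28, 24, 27} — holds.
(3) s^2 + w^2 = 26^2 + 11^2 = 676 + 121 = 797 — holds.
(4) gcd(28, 30) = 2, not 5 — does not hold.
(5) r = 1 is not in {4, 6} — does not hold.
(6) values 1, 30, 11; q = 30 is not < w = 11 — does not hold.
(7) max(26, 11) = 26 — holds.
(8) w + t = 11 + 18 = 29 — holds.
(9) s = 26 > 24, so we need r ≤ 1; r = 1 ≤ 1 — holds.
(10) w = 11, s = 26; distinct — holds.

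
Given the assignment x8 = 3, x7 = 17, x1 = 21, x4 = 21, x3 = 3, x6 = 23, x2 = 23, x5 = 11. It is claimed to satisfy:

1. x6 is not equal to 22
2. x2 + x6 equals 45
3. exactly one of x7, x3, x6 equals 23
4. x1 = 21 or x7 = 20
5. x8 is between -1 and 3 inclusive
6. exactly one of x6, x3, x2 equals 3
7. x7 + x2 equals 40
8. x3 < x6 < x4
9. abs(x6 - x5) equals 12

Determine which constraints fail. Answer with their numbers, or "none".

Violated: 2, 8.

1. x6 = 23, and 23 ≠ 22 — holds.
2. x2 + x6 = 23 + 23 = 46, not 45 — does not hold.
3. x7=17, x3=3, x6=23; 1 of them equals 23 — holds.
4. x1 = 21 = 21 (first disjunct) — holds.
5. x8 = 3 lies in [-1, 3] — holds.
6. x6=23, x3=3, x2=23; 1 of them equals 3 — holds.
7. x7 + x2 = 17 + 23 = 40 — holds.
8. values 3, 23, 21; x6 = 23 is not < x4 = 21 — does not hold.
9. abs(23 - 11) = 12 — holds.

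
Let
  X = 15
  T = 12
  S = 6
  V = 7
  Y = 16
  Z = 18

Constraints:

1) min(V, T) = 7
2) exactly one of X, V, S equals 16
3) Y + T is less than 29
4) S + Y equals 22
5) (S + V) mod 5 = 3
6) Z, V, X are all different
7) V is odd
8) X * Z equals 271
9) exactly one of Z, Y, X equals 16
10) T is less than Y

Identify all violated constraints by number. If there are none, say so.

1) min(7, 12) = 7 — holds.
2) X=15, V=7, S=6; 0 of them equal 16, not exactly one — fails.
3) Y + T = 16 + 12 = 28; 28 < 29 — holds.
4) S + Y = 6 + 16 = 22 — holds.
5) S + V = 13; 13 mod 5 = 3 — holds.
6) values 18, 7, 15 are pairwise distinct — holds.
7) V = 7 is odd — holds.
8) X * Z = 15 * 18 = 270, not 271 — fails.
9) Z=18, Y=16, X=15; 1 of them equals 16 — holds.
10) T = 12, Y = 16; 12 < 16 — holds.

No — constraints 2 and 8 are not satisfied.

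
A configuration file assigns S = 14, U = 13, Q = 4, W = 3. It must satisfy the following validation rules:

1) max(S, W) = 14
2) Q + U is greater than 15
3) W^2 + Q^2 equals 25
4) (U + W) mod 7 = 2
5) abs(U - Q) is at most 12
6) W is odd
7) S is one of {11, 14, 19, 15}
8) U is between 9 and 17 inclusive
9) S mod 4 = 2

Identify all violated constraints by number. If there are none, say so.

None — every constraint holds.

1) max(14, 3) = 14 — holds.
2) Q + U = 4 + 13 = 17; 17 > 15 — holds.
3) W^2 + Q^2 = 3^2 + 4^2 = 9 + 16 = 25 — holds.
4) U + W = 16; 16 mod 7 = 2 — holds.
5) abs(13 - 4) = 9; 9 ≤ 12 — holds.
6) W = 3 is odd — holds.
7) S = 14 is in {11, 14, 19, 15} — holds.
8) U = 13 lies in [9, 17] — holds.
9) 14 mod 4 = 2 — holds.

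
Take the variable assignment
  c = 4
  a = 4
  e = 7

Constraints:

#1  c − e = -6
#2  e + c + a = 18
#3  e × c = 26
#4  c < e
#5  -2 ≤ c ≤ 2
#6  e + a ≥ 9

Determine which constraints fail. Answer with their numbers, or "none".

Constraints 1, 2, 3, and 5 are violated.

#1 c − e = 4 − 7 = -3, not -6 — fails.
#2 e + c + a = 7 + 4 + 4 = 15, not 18 — fails.
#3 e × c = 7 × 4 = 28, not 26 — fails.
#4 c = 4, e = 7; 4 < 7 — holds.
#5 c = 4 is outside [-2, 2] — fails.
#6 e + a = 7 + 4 = 11; 11 ≥ 9 — holds.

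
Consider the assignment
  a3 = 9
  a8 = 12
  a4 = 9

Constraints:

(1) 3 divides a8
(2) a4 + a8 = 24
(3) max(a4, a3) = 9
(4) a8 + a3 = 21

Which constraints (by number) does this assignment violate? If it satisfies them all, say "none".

(1) 12 / 3 = 4, so 3 divides 12  holds
(2) a4 + a8 = 9 + 12 = 21, not 24  fails
(3) max(9, 9) = 9  holds
(4) a8 + a3 = 12 + 9 = 21  holds

Violated: 2.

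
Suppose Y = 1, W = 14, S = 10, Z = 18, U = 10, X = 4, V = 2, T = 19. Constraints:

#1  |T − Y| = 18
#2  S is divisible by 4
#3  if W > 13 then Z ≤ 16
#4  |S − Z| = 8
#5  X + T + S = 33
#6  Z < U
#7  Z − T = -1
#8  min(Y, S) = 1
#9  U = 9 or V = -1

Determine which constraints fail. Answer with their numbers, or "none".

#1 |19 − 1| = 18  true
#2 10 = 4×2 + 2, so 4 does not divide 10  false
#3 W = 14 > 13, so we need Z ≤ 16; but Z = 18 > 16  false
#4 |10 − 18| = 8  true
#5 X + T + S = 4 + 19 + 10 = 33  true
#6 Z = 18, U = 10; 18 ≥ 10 (want <)  false
#7 Z − T = 18 − 19 = -1  true
#8 min(1, 10) = 1  true
#9 U = 10 ≠ 9 and V = 2 ≠ -1; both disjuncts false  false

No — constraints 2, 3, 6, 9 are not satisfied.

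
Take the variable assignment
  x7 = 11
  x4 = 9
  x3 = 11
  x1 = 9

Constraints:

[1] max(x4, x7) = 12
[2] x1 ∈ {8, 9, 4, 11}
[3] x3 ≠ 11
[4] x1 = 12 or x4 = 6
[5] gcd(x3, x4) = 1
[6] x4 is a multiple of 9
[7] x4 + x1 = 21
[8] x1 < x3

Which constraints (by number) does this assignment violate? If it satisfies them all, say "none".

Constraints 1, 3, 4, 7 are violated.

[1] max(9, 11) = 11, not 12  no
[2] x1 = 9 is in {8, 9, 4, 11}  yes
[3] x3 = 11, but 11 is required to differ  no
[4] x1 = 9 ≠ 12 and x4 = 9 ≠ 6; both disjuncts false  no
[5] gcd(11, 9) = 1  yes
[6] 9 / 9 = 1, so 9 divides 9  yes
[7] x4 + x1 = 9 + 9 = 18, not 21  no
[8] x1 = 9, x3 = 11; 9 < 11  yes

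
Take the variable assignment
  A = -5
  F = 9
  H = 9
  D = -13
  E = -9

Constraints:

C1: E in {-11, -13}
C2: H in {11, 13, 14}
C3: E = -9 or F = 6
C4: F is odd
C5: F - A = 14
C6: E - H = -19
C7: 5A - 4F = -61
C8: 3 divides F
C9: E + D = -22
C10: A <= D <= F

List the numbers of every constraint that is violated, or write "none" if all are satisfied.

The assignment fails constraints 1, 2, 6, and 10.

C1: E = -9 is not in {-11, -13} — does not hold.
C2: H = 9 is not in {11, 13, 14} — does not hold.
C3: E = -9 = -9 (first disjunct) — holds.
C4: F = 9 is odd — holds.
C5: F - A = 9 - (-5) = 14 — holds.
C6: E - H = -9 - 9 = -18, not -19 — does not hold.
C7: 5A - 4F = 5(-5) - 4(9) = -61 — holds.
C8: 9 / 3 = 3, so 3 divides 9 — holds.
C9: E + D = -9 + (-13) = -22 — holds.
C10: values -5, -13, 9; A = -5 is not <= D = -13 — does not hold.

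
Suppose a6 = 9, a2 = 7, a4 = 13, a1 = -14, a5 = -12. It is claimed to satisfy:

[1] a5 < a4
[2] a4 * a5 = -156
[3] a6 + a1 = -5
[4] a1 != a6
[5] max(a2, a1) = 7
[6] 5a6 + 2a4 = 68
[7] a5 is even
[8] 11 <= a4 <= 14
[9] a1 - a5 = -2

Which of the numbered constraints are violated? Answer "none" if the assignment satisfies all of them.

No — constraint 6 is not satisfied.

[1] a5 = -12, a4 = 13; -12 < 13  yes
[2] a4 * a5 = 13 * (-12) = -156  yes
[3] a6 + a1 = 9 + (-14) = -5  yes
[4] a1 = -14, a6 = 9; distinct  yes
[5] max(7, -14) = 7  yes
[6] 5a6 + 2a4 = 5(9) + 2(13) = 71, not 68  no
[7] a5 = -12 is even  yes
[8] a4 = 13 lies in [11, 14]  yes
[9] a1 - a5 = -14 - (-12) = -2  yes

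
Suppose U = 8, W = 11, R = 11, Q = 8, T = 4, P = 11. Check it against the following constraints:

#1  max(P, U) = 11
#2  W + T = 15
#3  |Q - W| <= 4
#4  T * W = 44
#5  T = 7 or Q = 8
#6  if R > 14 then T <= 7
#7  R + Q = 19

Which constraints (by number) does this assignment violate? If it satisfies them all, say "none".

The assignment satisfies every constraint.

#1 max(11, 8) = 11  ✔
#2 W + T = 11 + 4 = 15  ✔
#3 |8 - 11| = 3; 3 ≤ 4  ✔
#4 T * W = 4 * 11 = 44  ✔
#5 T = 4 ≠ 7, but Q = 8 = 8 (second disjunct)  ✔
#6 R = 11, not > 14; antecedent false, conditional vacuously true  ✔
#7 R + Q = 11 + 8 = 19  ✔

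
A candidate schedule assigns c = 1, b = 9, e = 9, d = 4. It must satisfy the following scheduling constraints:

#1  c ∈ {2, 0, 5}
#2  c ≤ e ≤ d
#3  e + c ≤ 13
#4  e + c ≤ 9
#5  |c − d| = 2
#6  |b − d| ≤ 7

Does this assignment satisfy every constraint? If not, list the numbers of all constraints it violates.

#1 c = 1 is not in {2, 0, 5} — does not hold.
#2 values 1, 9, 4; e = 9 is not ≤ d = 4 — does not hold.
#3 e + c = 9 + 1 = 10; 10 ≤ 13 — holds.
#4 e + c = 9 + 1 = 10; 10 > 9, bound 9 not met — does not hold.
#5 |1 − 4| = 3, not 2 — does not hold.
#6 |9 − 4| = 5; 5 ≤ 7 — holds.

No — constraints 1, 2, 4, 5 are not satisfied.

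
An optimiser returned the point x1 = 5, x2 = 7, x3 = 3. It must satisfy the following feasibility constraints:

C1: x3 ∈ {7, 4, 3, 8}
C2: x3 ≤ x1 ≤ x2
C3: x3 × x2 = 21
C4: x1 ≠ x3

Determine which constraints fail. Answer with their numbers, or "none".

No violations.

C1: x3 = 3 is in {7, 4, 3, 8} — holds.
C2: values 3 ≤ 5 ≤ 7 — holds.
C3: x3 × x2 = 3 × 7 = 21 — holds.
C4: x1 = 5, x3 = 3; distinct — holds.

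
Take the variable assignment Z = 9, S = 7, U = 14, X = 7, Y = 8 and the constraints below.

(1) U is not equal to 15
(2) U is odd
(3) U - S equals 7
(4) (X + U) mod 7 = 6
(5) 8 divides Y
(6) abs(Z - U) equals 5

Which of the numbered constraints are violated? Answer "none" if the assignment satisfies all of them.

Constraints 2, 4 do not hold.

(1) U = 14, and 14 ≠ 15 — OK.
(2) U = 14 is even — violated.
(3) U - S = 14 - 7 = 7 — OK.
(4) X + U = 21; 21 mod 7 = 0, not 6 — violated.
(5) 8 / 8 = 1, so 8 divides 8 — OK.
(6) abs(9 - 14) = 5 — OK.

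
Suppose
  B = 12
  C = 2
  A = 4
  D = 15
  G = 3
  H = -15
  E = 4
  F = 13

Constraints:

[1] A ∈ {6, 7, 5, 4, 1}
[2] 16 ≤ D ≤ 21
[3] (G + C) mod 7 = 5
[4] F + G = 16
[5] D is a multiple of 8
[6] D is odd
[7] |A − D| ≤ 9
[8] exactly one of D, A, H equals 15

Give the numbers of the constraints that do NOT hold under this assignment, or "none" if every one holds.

The assignment fails constraints 2, 5, and 7.

[1] A = 4 is in {6, 7, 5, 4, 1}  ✓
[2] D = 15 is outside [16, 21]  ✗
[3] G + C = 5; 5 mod 7 = 5  ✓
[4] F + G = 13 + 3 = 16  ✓
[5] 15 = 8×1 + 7, so 8 does not divide 15  ✗
[6] D = 15 is odd  ✓
[7] |4 − 15| = 11; 11 > 9, exceeds bound 9  ✗
[8] D=15, A=4, H=-15; 1 of them equals 15  ✓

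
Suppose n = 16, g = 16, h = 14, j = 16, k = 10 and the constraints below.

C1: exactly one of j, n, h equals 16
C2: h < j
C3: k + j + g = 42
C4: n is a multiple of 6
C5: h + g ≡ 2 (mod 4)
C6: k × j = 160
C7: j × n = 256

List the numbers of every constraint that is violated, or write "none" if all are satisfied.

C1: j=16, n=16, h=14; 2 of them equal 16, not exactly one — violated.
C2: h = 14, j = 16; 14 < 16 — OK.
C3: k + j + g = 10 + 16 + 16 = 42 — OK.
C4: 16 = 6×2 + 4, so 6 does not divide 16 — violated.
C5: h + g = 30; 30 mod 4 = 2 — OK.
C6: k × j = 10 × 16 = 160 — OK.
C7: j × n = 16 × 16 = 256 — OK.

Constraints 1, 4 are violated.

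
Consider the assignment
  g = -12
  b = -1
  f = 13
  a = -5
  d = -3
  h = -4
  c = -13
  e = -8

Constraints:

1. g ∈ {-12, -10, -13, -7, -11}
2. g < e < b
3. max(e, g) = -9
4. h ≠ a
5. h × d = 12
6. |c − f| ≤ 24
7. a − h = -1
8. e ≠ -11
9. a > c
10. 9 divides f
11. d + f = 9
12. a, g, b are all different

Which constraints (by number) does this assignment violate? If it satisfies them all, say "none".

The assignment fails constraints 3, 6, 10, 11.

1. g = -12 is in {-12, -10, -13, -7, -11} — holds.
2. values -12 < -8 < -1 — holds.
3. max(-8, -12) = -8, not -9 — does not hold.
4. h = -4, a = -5; distinct — holds.
5. h × d = -4 × (-3) = 12 — holds.
6. |-13 − 13| = 26; 26 > 24, exceeds bound 24 — does not hold.
7. a − h = -5 − (-4) = -1 — holds.
8. e = -8, and -8 ≠ -11 — holds.
9. a = -5, c = -13; -5 > -13 — holds.
10. 13 = 9×1 + 4, so 9 does not divide 13 — does not hold.
11. d + f = -3 + 13 = 10, not 9 — does not hold.
12. values -5, -12, -1 are pairwise distinct — holds.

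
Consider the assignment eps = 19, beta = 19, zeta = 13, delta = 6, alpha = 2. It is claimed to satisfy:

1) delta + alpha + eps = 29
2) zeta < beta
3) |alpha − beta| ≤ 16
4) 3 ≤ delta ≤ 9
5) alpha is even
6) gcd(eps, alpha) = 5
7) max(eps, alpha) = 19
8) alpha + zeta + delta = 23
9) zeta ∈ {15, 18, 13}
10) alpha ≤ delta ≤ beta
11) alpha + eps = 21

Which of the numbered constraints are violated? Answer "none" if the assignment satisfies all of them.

Violated: 1, 3, 6, and 8.

1) delta + alpha + eps = 6 + 2 + 19 = 27, not 29  ✗
2) zeta = 13, beta = 19; 13 < 19  ✓
3) |2 − 19| = 17; 17 > 16, exceeds bound 16  ✗
4) delta = 6 lies in [3, 9]  ✓
5) alpha = 2 is even  ✓
6) gcd(19, 2) = 1, not 5  ✗
7) max(19, 2) = 19  ✓
8) alpha + zeta + delta = 2 + 13 + 6 = 21, not 23  ✗
9) zeta = 13 is in {15, 18, 13}  ✓
10) values 2 ≤ 6 ≤ 19  ✓
11) alpha + eps = 2 + 19 = 21  ✓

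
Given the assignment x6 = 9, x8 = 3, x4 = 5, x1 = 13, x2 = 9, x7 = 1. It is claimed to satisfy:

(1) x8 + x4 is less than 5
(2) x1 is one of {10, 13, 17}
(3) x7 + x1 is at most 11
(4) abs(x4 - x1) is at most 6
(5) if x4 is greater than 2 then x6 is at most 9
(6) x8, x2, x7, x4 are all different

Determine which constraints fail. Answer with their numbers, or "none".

Constraints 1, 3, 4 are violated.

(1) x8 + x4 = 3 + 5 = 8; 8 ≥ 5, bound 5 not met — fails.
(2) x1 = 13 is in {10, 13, 17} — holds.
(3) x7 + x1 = 1 + 13 = 14; 14 > 11, bound 11 not met — fails.
(4) abs(5 - 13) = 8; 8 > 6, exceeds bound 6 — fails.
(5) x4 = 5 > 2, so we need x6 ≤ 9; x6 = 9 ≤ 9 — holds.
(6) values 3, 9, 1, 5 are pairwise distinct — holds.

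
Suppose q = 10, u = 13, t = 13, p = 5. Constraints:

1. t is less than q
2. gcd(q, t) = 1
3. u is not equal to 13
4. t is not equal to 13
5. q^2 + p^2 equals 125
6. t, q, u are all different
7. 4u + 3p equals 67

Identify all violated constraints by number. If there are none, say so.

Constraints 1, 3, 4, and 6 do not hold.

1. t = 13, q = 10; 13 ≥ 10 (want <)  ✘
2. gcd(10, 13) = 1  ✔
3. u = 13, but 13 is required to differ  ✘
4. t = 13, but 13 is required to differ  ✘
5. q^2 + p^2 = 10^2 + 5^2 = 100 + 25 = 125  ✔
6. t = u = 13, not all different  ✘
7. 4u + 3p = 4(13) + 3(5) = 67  ✔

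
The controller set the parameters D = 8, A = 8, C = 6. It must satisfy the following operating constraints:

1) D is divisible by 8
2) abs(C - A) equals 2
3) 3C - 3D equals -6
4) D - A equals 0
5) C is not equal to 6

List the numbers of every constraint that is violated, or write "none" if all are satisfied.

Constraint 5 does not hold.

1) 8 / 8 = 1, so 8 divides 8  OK
2) abs(6 - 8) = 2  OK
3) 3C - 3D = 3(6) - 3(8) = -6  OK
4) D - A = 8 - 8 = 0  OK
5) C = 6, but 6 is required to differ  FAIL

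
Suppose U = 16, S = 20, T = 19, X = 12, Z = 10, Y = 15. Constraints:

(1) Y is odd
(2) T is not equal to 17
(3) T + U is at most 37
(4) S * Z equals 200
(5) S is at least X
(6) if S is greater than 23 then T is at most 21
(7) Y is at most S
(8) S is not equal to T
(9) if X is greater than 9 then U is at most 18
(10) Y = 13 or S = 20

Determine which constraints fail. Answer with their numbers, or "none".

The assignment satisfies every constraint.

(1) Y = 15 is odd  ✓
(2) T = 19, and 19 ≠ 17  ✓
(3) T + U = 19 + 16 = 35; 35 ≤ 37  ✓
(4) S * Z = 20 * 10 = 200  ✓
(5) S = 20, X = 12; 20 ≥ 12  ✓
(6) S = 20, not > 23; antecedent false, conditional vacuously true  ✓
(7) Y = 15, S = 20; 15 ≤ 20  ✓
(8) S = 20, T = 19; distinct  ✓
(9) X = 12 > 9, so we need U ≤ 18; U = 16 ≤ 18  ✓
(10) Y = 15 ≠ 13, but S = 20 = 20 (second disjunct)  ✓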